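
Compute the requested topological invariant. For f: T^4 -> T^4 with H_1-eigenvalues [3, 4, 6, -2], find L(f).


For a torus self-map: L(f) = det(I - A) where A acts on H_1.
L(f) = (1-3) * (1-4) * (1-6) * (1--2) = -2 * -3 * -5 * 3 = -90

-90


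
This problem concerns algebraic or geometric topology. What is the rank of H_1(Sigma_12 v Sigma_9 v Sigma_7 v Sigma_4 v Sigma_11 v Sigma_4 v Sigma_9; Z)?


For a wedge X v Y: reduced H_k(X v Y) = H_k(X) + H_k(Y).
Each Sigma_g contributes b_1 = 2g.
b_1 = 24 + 18 + 14 + 8 + 22 + 8 + 18 = 112

112


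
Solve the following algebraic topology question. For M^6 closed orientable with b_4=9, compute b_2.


Poincare duality for closed orientable n-manifolds: b_k = b_{n-k}.
Here n = 6, so b_2 = b_4 = 9

9


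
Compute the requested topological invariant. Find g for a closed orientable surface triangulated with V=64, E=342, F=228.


chi = V - E + F = 64 - 342 + 228 = -50
For orientable closed surface: chi = 2 - 2g, so g = (2 - chi)/2.
g = (2 - (-50)) / 2 = 52 / 2 = 26

26


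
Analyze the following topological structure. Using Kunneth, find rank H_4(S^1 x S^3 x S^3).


Each S^d has Poincare polynomial 1 + t^d.
The product S^1 x S^3 x S^3 has Poincare polynomial prod(1+t^d_i).
Expanding: b_0=1, b_1=1, b_3=2, b_4=2, b_6=1, b_7=1.
b_4 = 2

2


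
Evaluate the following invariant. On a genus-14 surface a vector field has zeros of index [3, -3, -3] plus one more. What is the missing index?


Poincare-Hopf: sum of indices = chi(M).
chi(Sigma_14) = 2 - 2*14 = -26.
Sum of known indices = -3.
x = chi - (sum known) = -26 - (-3) = -23

-23


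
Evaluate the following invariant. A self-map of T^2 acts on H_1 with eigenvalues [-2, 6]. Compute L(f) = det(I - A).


For a torus self-map: L(f) = det(I - A) where A acts on H_1.
L(f) = (1--2) * (1-6) = 3 * -5 = -15

-15


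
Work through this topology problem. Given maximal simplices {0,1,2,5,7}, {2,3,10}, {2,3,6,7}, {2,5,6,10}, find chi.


Enumerate all faces; f-vector: f_0=8, f_1=20, f_2=19, f_3=7, f_4=1.
chi = sum (-1)^k f_k = 1

1


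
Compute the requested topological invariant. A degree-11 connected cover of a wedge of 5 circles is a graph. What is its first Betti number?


Nielsen-Schreier: an index-n subgroup of F_r is free of rank 1 + n(r-1).
Equivalently: chi(cover) = n*chi(base); chi(vee_r S^1) = 1 - 5 = -4.
chi(E) = 11*(-4) = -44; rank = 1 - chi(E) = 1 - (-44) = 45.
rank = 1 + 11*(5-1) = 1 + 44 = 45

45


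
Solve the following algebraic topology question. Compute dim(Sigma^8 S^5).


Each suspension raises dimension by 1: Sigma S^n = S^{n+1}.
Sigma^8 S^5 = S^{5+8} = S^13

13


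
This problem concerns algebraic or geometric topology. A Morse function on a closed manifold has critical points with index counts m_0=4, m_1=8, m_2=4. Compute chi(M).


Morse theory: chi(M) = sum_k (-1)^k m_k where m_k = #(index-k critical points).
= (4) + (-8) + (4) = 0

0


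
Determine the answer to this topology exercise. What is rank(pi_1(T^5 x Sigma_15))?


pi_1(A x B) = pi_1(A) x pi_1(B); rank of abelianization = b_1.
b_1(T^5) = 5, b_1(Sigma_15) = 2*15 = 30.
b_1(product) = 5 + 30 = 35

35


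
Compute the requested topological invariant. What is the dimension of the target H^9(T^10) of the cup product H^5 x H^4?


Cup product: H^p x H^q -> H^{p+q}; here p+q = 5+4 = 9.
rank H^k(T^n) = C(n,k).
C(10,9) = 10

10


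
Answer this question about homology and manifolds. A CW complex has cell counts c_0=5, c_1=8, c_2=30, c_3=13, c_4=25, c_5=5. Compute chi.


chi = sum_k (-1)^k c_k.
= (-1)^0*5 + (-1)^1*8 + (-1)^2*30 + (-1)^3*13 + (-1)^4*25 + (-1)^5*5
= (5) + (-8) + (30) + (-13) + (25) + (-5)
= 34

34


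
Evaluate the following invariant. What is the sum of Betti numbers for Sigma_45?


For Sigma_45: b_0 = 1, b_1 = 2g = 90, b_2 = 1.
Total = 1 + 90 + 1 = 92

92


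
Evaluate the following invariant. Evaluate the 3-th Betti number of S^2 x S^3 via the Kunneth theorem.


Each S^d has Poincare polynomial 1 + t^d.
The product S^2 x S^3 has Poincare polynomial prod(1+t^d_i).
Expanding: b_0=1, b_2=1, b_3=1, b_5=1.
b_3 = 1

1


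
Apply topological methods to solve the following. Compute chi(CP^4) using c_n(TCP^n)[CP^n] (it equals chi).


For any closed oriented manifold, <e(TM),[M]> = chi(M).
chi(CP^4) = 4+1 = 5

5


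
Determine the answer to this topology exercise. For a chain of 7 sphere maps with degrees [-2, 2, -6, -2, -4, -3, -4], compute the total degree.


Degree is multiplicative: deg(composition) = product of degrees.
= (-2) * (2) * (-6) * (-2) * (-4) * (-3) * (-4) = 2304

2304


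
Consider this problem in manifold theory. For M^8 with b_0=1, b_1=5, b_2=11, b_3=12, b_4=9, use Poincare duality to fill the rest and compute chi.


By Poincare duality b_k = b_{8-k}, so full Betti numbers: b_0=1, b_1=5, b_2=11, b_3=12, b_4=9, b_5=12, b_6=11, b_7=5, b_8=1.
chi = sum (-1)^k b_k = -1

-1


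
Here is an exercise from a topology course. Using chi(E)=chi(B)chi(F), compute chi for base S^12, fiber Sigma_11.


chi(S^12) = 2 (n even), chi(Sigma_11) = 2 - 2*11 = -20.
chi(E) = 2 * (-20) = -40

-40


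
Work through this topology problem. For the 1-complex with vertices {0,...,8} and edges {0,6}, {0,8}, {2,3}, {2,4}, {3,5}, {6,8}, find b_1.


b_1 = E - V + (number of components).
E = 6, V = 9, components = 4.
b_1 = 6 - 9 + 4 = 1

1


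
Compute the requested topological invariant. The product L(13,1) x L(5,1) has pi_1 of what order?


pi_1(X x Y) = pi_1(X) x pi_1(Y).
pi_1(L(13,1)) = Z/13, pi_1(L(5,1)) = Z/5.
|Z/13 x Z/5| = 13 * 5 = 65

65


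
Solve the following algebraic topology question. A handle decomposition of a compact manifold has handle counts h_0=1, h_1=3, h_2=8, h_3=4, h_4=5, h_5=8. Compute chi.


Handles of index k contribute (-1)^k to chi (same as CW cells).
chi = (1) + (-3) + (8) + (-4) + (5) + (-8) = -1

-1


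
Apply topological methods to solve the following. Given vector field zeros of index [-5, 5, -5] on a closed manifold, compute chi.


Poincare-Hopf: chi(M) = sum of indices of zeros.
chi = (-5) + (5) + (-5) = -5

-5


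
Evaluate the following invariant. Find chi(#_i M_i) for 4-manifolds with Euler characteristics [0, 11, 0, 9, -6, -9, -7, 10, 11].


For n-manifolds: chi(A#B) = chi(A) + chi(B) - chi(S^4).
chi(S^4) = 1 + (-1)^4 = 2.
chi(#) = (sum chi_i) - (9-1)*chi(S^4) = 19 - 8*2 = 3

3


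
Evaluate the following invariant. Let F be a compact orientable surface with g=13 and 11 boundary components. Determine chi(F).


For a compact orientable surface with genus g and b boundary components: chi = 2 - 2g - b.
chi = 2 - 2*13 - 11 = 2 - 26 - 11 = -35

-35


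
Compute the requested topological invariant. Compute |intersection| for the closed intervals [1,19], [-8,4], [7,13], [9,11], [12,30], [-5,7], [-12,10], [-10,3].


Intersection = [max(a_i), min(b_i)] = [12, 3].
Since 12 > 3, the intersection is empty.
Length = 0

0


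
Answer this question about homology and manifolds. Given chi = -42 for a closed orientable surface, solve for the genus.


chi = 2 - 2g for closed orientable surfaces.
-42 = 2 - 2g
2g = 2 - (-42) = 44
g = 22

22


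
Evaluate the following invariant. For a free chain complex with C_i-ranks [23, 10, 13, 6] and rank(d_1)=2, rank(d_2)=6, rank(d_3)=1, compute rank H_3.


rank H_k = rank(ker d_k) - rank(im d_{k+1}).
rank(ker d_3) = rank(C_3) - rank(d_3) = 6 - 1 = 5.
rank(im d_{3+1}) = 0.
rank H_3 = 5 - 0 = 5

5


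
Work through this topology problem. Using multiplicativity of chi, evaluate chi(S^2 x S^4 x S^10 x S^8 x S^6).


chi is multiplicative: chi(X x Y) = chi(X) chi(Y).
Each even-dim sphere has chi = 2. There are 5 factors.
chi = 2^5 = 32

32


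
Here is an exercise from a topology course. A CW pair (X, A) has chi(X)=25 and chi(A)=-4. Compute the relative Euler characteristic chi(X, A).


Relative Euler characteristic: chi(X, A) = chi(X) - chi(A).
= 25 - (-4) = 29

29


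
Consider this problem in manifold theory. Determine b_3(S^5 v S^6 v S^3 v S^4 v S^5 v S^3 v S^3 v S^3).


For a wedge of spheres, H_k (k>0) is free on one generator per sphere of dimension k.
Spheres of dimension 3: count = 4.
b_3 = 4

4


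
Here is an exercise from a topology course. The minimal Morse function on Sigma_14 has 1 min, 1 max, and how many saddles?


A perfect Morse function has m_k = b_k.
For Sigma_14: b_0=1, b_1=2g=28, b_2=1.
Saddles m_1 = 2g = 28

28


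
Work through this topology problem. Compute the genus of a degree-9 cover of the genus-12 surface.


For an n-sheeted cover: chi(E) = n * chi(B).
chi(Sigma_12) = 2 - 2*12 = -22.
chi(E) = 9 * (-22) = -198.
genus(E) = (2 - chi(E))/2 = (2 - (-198))/2 = 200/2 = 100

100


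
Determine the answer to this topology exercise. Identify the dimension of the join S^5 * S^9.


Join of spheres: S^m * S^n = S^{m+n+1}.
dim = 5 + 9 + 1 = 15

15


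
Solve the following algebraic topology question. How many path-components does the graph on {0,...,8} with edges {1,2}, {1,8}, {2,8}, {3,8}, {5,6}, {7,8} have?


Run DFS/union-find over 9 vertices.
V = 9, E = 6.
Number of components = 4

4


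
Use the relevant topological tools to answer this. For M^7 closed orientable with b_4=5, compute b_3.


Poincare duality for closed orientable n-manifolds: b_k = b_{n-k}.
Here n = 7, so b_3 = b_4 = 5

5


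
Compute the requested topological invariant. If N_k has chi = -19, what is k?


chi = 2 - k for closed non-orientable surfaces with k crosscaps.
-19 = 2 - k
k = 2 - (-19) = 21

21


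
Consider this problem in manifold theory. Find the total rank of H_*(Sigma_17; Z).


For Sigma_17: b_0 = 1, b_1 = 2g = 34, b_2 = 1.
Total = 1 + 34 + 1 = 36

36


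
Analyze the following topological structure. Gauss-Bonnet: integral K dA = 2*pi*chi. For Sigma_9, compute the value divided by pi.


Gauss-Bonnet: integral K dA = 2*pi*chi(M).
chi(Sigma_9) = 2 - 2*9 = -16.
(integral K dA)/pi = 2*chi = 2*(-16) = -32

-32


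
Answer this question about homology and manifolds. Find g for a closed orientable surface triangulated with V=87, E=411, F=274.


chi = V - E + F = 87 - 411 + 274 = -50
For orientable closed surface: chi = 2 - 2g, so g = (2 - chi)/2.
g = (2 - (-50)) / 2 = 52 / 2 = 26

26


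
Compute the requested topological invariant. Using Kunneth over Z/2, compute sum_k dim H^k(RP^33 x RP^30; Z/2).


dim H^*(RP^n; Z/2) = n+1 (one Z/2 in each degree 0..n).
Total Betti number is multiplicative.
Total = (33+1) * (30+1) = 34 * 31 = 1054

1054


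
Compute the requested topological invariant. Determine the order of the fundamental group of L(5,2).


pi_1(L(p,q)) = Z/pZ for any q coprime to p.
|pi_1(L(5,2))| = 5

5


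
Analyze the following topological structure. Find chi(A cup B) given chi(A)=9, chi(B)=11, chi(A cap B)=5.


chi(A cup B) = chi(A) + chi(B) - chi(A cap B)
= 9 + (11) - (5)
= 15

15


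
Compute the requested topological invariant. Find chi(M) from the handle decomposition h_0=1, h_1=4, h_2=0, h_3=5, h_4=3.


Handles of index k contribute (-1)^k to chi (same as CW cells).
chi = (1) + (-4) + (0) + (-5) + (3) = -5

-5


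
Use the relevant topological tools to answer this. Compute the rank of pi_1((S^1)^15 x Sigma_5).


pi_1(A x B) = pi_1(A) x pi_1(B); rank of abelianization = b_1.
b_1(T^15) = 15, b_1(Sigma_5) = 2*5 = 10.
b_1(product) = 15 + 10 = 25

25


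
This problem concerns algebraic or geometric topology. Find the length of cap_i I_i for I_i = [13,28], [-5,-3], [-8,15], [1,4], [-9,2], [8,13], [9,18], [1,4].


Intersection = [max(a_i), min(b_i)] = [13, -3].
Since 13 > -3, the intersection is empty.
Length = 0

0


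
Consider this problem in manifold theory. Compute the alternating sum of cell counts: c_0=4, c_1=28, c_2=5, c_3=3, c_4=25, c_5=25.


chi = sum_k (-1)^k c_k.
= (-1)^0*4 + (-1)^1*28 + (-1)^2*5 + (-1)^3*3 + (-1)^4*25 + (-1)^5*25
= (4) + (-28) + (5) + (-3) + (25) + (-25)
= -22

-22


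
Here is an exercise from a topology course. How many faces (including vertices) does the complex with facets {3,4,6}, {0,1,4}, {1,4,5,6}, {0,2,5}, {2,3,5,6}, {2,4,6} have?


Each maximal simplex on m vertices has 2^m - 1 nonempty faces.
Take the union (dedupe shared faces).
Total distinct faces = 38

38


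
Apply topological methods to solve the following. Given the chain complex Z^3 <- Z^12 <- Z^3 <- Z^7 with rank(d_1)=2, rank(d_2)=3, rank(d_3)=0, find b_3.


rank H_k = rank(ker d_k) - rank(im d_{k+1}).
rank(ker d_3) = rank(C_3) - rank(d_3) = 7 - 0 = 7.
rank(im d_{3+1}) = 0.
rank H_3 = 7 - 0 = 7

7


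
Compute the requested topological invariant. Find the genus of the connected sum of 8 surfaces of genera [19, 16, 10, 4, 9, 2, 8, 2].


Genus is additive under connected sum of orientable surfaces.
g = 19 + 16 + 10 + 4 + 9 + 2 + 8 + 2 = 70

70


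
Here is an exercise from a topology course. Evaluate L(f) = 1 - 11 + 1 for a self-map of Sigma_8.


L(f) = tr(f_0*) - tr(f_1*) + tr(f_2*).
= 1 - (11) + (1)
= -9

-9


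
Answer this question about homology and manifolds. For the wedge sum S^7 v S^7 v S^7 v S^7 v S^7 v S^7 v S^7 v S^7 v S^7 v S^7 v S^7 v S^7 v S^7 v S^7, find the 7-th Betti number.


For a wedge of spheres, H_k (k>0) is free on one generator per sphere of dimension k.
Spheres of dimension 7: count = 14.
b_7 = 14

14


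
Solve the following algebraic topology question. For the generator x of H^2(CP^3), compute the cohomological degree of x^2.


|x| = 2 in H^*(CP^n).
|x^2| = 2 * |x| = 2 * 2 = 4

4


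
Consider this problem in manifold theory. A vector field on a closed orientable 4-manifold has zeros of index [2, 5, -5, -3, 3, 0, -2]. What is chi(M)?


Poincare-Hopf: chi(M) = sum of indices of zeros.
chi = (2) + (5) + (-5) + (-3) + (3) + (0) + (-2) = 0

0


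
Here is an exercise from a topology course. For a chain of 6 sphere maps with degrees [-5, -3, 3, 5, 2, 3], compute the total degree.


Degree is multiplicative: deg(composition) = product of degrees.
= (-5) * (-3) * (3) * (5) * (2) * (3) = 1350

1350


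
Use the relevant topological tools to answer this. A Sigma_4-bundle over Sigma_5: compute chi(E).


For a fiber bundle F -> E -> B (with CW structure): chi(E) = chi(B) * chi(F).
chi(Sigma_5) = -8, chi(Sigma_4) = -6.
chi(E) = (-8) * (-6) = 48

48


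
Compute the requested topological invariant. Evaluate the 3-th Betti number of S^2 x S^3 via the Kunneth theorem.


Each S^d has Poincare polynomial 1 + t^d.
The product S^2 x S^3 has Poincare polynomial prod(1+t^d_i).
Expanding: b_0=1, b_2=1, b_3=1, b_5=1.
b_3 = 1

1


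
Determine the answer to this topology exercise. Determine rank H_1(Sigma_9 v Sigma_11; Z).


For a wedge: H_1(A v B) = H_1(A) + H_1(B).
b_1(Sigma_9) = 18, b_1(Sigma_11) = 22.
b_1 = 18 + 22 = 40

40


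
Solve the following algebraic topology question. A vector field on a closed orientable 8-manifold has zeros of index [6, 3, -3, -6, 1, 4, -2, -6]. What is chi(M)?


Poincare-Hopf: chi(M) = sum of indices of zeros.
chi = (6) + (3) + (-3) + (-6) + (1) + (4) + (-2) + (-6) = -3

-3


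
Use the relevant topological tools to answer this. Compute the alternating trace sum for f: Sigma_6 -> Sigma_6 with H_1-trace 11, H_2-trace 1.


L(f) = tr(f_0*) - tr(f_1*) + tr(f_2*).
= 1 - (11) + (1)
= -9

-9


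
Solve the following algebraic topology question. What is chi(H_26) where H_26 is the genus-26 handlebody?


A genus-g handlebody deformation retracts to a wedge of g circles.
chi(vee_g S^1) = 1 - g.
chi(H_26) = 1 - 26 = -25

-25


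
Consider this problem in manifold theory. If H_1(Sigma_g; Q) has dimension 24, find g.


For a closed orientable surface: b_1 = 2g.
24 = 2g
g = 24 / 2 = 12

12


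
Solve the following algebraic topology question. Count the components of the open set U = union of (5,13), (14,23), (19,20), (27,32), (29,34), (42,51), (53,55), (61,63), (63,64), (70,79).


Sort and merge overlapping open intervals.
Merged: (5,13), (14,23), (27,34), (42,51), (53,55), (61,63), (63,64), (70,79).
Number of components = 8

8


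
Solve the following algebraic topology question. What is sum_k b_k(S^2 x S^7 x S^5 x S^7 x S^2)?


Total Betti number is multiplicative under products.
Each S^d (d>=1) has total Betti number 2.
There are 5 sphere factors.
Total = 2^5 = 32

32


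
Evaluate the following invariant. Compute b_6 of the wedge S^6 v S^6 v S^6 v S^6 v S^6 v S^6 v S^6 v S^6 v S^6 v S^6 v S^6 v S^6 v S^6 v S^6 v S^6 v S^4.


For a wedge of spheres, H_k (k>0) is free on one generator per sphere of dimension k.
Spheres of dimension 6: count = 15.
b_6 = 15

15


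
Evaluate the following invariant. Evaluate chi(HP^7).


HP^7 has one cell in each dimension 0, 4, ..., 4*7 (7+1 cells, all even-dim).
chi = 7 + 1 = 8

8


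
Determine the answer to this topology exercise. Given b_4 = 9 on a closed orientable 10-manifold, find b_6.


Poincare duality for closed orientable n-manifolds: b_k = b_{n-k}.
Here n = 10, so b_6 = b_4 = 9

9


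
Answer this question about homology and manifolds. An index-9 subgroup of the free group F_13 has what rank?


Nielsen-Schreier: an index-n subgroup of F_r is free of rank 1 + n(r-1).
Equivalently: chi(cover) = n*chi(base); chi(vee_r S^1) = 1 - 13 = -12.
chi(E) = 9*(-12) = -108; rank = 1 - chi(E) = 1 - (-108) = 109.
rank = 1 + 9*(13-1) = 1 + 108 = 109

109


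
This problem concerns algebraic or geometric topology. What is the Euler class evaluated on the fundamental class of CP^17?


For any closed oriented manifold, <e(TM),[M]> = chi(M).
chi(CP^17) = 17+1 = 18

18


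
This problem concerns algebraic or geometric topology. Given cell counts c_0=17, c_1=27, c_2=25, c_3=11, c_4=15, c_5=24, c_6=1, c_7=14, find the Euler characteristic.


chi = sum_k (-1)^k c_k.
= (-1)^0*17 + (-1)^1*27 + (-1)^2*25 + (-1)^3*11 + (-1)^4*15 + (-1)^5*24 + (-1)^6*1 + (-1)^7*14
= (17) + (-27) + (25) + (-11) + (15) + (-24) + (1) + (-14)
= -18

-18


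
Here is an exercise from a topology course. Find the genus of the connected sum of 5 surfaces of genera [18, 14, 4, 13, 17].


Genus is additive under connected sum of orientable surfaces.
g = 18 + 14 + 4 + 13 + 17 = 66

66


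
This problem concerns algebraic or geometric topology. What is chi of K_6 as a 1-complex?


K_6: V = 6, E = C(6,2) = 15.
chi = V - E = 6 - 15 = -9

-9


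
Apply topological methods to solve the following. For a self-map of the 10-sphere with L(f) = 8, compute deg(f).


L(f) = 1 + (-1)^10 deg(f) on S^10.
8 = 1 + (-1)^10 * deg(f)
(-1)^10 * deg(f) = 7
deg(f) = 7

7


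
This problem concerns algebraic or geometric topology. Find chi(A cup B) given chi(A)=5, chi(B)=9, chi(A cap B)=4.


chi(A cup B) = chi(A) + chi(B) - chi(A cap B)
= 5 + (9) - (4)
= 10

10


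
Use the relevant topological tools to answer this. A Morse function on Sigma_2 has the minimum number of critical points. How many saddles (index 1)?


A perfect Morse function has m_k = b_k.
For Sigma_2: b_0=1, b_1=2g=4, b_2=1.
Saddles m_1 = 2g = 4

4


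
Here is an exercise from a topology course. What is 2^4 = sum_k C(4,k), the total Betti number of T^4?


b_k(T^4) = C(4,k), so the sum over k is sum_k C(4,k) = 2^4.
Total = 2^4 = 16

16


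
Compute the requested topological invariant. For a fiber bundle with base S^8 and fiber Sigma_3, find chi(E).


chi(S^8) = 2 (n even), chi(Sigma_3) = 2 - 2*3 = -4.
chi(E) = 2 * (-4) = -8

-8


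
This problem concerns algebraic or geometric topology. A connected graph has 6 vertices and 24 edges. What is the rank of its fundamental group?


For a connected graph: rank(pi_1) = b_1 = E - V + 1 = 1 - chi.
chi = V - E = 6 - 24 = -18.
rank = 1 - (-18) = 24 - 6 + 1 = 19

19


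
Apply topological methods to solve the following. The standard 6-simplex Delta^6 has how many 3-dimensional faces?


Delta^6 has 6+1 vertices. A 3-face is a choice of 3+1 vertices.
f_3 = C(6+1, 3+1) = C(7,4) = 35

35


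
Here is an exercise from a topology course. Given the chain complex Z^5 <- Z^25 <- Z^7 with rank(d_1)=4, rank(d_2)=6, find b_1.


rank H_k = rank(ker d_k) - rank(im d_{k+1}).
rank(ker d_1) = rank(C_1) - rank(d_1) = 25 - 4 = 21.
rank(im d_{1+1}) = 6.
rank H_1 = 21 - 6 = 15

15


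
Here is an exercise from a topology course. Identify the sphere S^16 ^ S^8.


S^m ^ S^n = S^{m+n}.
k = 16 + 8 = 24

24


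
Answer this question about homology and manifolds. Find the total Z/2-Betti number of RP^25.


H^k(RP^25; Z/2) = Z/2 for each 0 <= k <= 25.
Total dimension = 25 + 1 = 26

26


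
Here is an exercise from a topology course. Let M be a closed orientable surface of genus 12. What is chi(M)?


For a closed orientable surface of genus g: chi = 2 - 2g.
Here g = 12.
chi = 2 - 2*12 = 2 - 24 = -22

-22


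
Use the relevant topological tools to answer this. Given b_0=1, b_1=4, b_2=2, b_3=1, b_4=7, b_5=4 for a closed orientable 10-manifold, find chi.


By Poincare duality b_k = b_{10-k}, so full Betti numbers: b_0=1, b_1=4, b_2=2, b_3=1, b_4=7, b_5=4, b_6=7, b_7=1, b_8=2, b_9=4, b_10=1.
chi = sum (-1)^k b_k = 6

6


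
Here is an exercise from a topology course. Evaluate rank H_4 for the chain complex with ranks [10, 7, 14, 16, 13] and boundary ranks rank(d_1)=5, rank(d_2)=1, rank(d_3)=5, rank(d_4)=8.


rank H_k = rank(ker d_k) - rank(im d_{k+1}).
rank(ker d_4) = rank(C_4) - rank(d_4) = 13 - 8 = 5.
rank(im d_{4+1}) = 0.
rank H_4 = 5 - 0 = 5

5


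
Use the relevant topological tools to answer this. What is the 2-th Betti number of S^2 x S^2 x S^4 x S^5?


Each S^d has Poincare polynomial 1 + t^d.
The product S^2 x S^2 x S^4 x S^5 has Poincare polynomial prod(1+t^d_i).
Expanding: b_0=1, b_2=2, b_4=2, b_5=1, b_6=2, b_7=2, b_8=1, b_9=2, b_11=2, b_13=1.
b_2 = 2

2


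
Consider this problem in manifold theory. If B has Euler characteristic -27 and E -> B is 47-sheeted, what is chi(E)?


For a finite covering: chi(E) = (number of sheets) * chi(B).
chi(E) = 47 * (-27) = -1269

-1269


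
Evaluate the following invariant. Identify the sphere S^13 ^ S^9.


S^m ^ S^n = S^{m+n}.
k = 13 + 9 = 22

22


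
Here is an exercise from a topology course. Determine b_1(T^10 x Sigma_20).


pi_1(A x B) = pi_1(A) x pi_1(B); rank of abelianization = b_1.
b_1(T^10) = 10, b_1(Sigma_20) = 2*20 = 40.
b_1(product) = 10 + 40 = 50

50


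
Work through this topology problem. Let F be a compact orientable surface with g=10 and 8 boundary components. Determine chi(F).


For a compact orientable surface with genus g and b boundary components: chi = 2 - 2g - b.
chi = 2 - 2*10 - 8 = 2 - 20 - 8 = -26

-26


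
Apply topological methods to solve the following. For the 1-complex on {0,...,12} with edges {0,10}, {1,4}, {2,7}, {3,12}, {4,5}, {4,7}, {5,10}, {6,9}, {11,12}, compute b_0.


Run DFS/union-find over 13 vertices.
V = 13, E = 9.
Number of components = 4

4


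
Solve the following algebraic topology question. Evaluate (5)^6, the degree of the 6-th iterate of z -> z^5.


deg(f) = 5. Degree is multiplicative: deg(f^6) = (deg f)^6.
deg(f^6) = (5)^6 = 15625

15625


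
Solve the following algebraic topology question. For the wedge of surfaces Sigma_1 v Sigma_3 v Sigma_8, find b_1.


For a wedge X v Y: reduced H_k(X v Y) = H_k(X) + H_k(Y).
Each Sigma_g contributes b_1 = 2g.
b_1 = 2 + 6 + 16 = 24

24


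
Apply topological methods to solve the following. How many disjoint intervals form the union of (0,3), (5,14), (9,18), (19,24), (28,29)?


Sort and merge overlapping open intervals.
Merged: (0,3), (5,18), (19,24), (28,29).
Number of components = 4

4


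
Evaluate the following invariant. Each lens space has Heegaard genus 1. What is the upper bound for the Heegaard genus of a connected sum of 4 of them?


Heegaard genus satisfies g(A#B) <= g(A) + g(B).
Each lens space has g = 1.
Upper bound: 4 * 1 = 4

4


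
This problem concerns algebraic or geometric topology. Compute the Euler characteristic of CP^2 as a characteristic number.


For any closed oriented manifold, <e(TM),[M]> = chi(M).
chi(CP^2) = 2+1 = 3

3


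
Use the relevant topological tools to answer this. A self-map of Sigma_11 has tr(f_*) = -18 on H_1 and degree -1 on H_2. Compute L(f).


L(f) = tr(f_0*) - tr(f_1*) + tr(f_2*).
= 1 - (-18) + (-1)
= 18

18


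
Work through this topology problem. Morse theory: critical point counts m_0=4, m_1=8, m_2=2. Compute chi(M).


Morse theory: chi(M) = sum_k (-1)^k m_k where m_k = #(index-k critical points).
= (4) + (-8) + (2) = -2

-2


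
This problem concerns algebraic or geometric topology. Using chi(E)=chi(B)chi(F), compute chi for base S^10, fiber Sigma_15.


chi(S^10) = 2 (n even), chi(Sigma_15) = 2 - 2*15 = -28.
chi(E) = 2 * (-28) = -56

-56


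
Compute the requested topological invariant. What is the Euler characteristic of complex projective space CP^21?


CP^21 has one cell in each even dimension 0, 2, ..., 2*21 (21+1 cells total).
All cells are even-dimensional, so chi = number of cells.
chi = 21 + 1 = 22

22


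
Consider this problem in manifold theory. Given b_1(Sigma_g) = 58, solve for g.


For a closed orientable surface: b_1 = 2g.
58 = 2g
g = 58 / 2 = 29

29


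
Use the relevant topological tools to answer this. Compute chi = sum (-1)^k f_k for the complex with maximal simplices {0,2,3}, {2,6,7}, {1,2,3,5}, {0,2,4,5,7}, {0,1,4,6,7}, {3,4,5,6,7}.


Enumerate all faces; f-vector: f_0=8, f_1=28, f_2=33, f_3=16, f_4=3.
chi = sum (-1)^k f_k = 0

0


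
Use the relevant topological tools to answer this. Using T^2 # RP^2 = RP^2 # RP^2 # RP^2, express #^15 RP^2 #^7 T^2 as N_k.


Since a >= 1, the sum is non-orientable; each T^2 can be replaced by RP^2 # RP^2 (since T^2#RP^2 = 3RP^2).
Total crosscaps k = 15 + 2*7 = 29.
Check via chi: chi = 15*1 + 7*0 - (15+7-1)*2 = -27 = 2 - k = -27. Consistent.

29


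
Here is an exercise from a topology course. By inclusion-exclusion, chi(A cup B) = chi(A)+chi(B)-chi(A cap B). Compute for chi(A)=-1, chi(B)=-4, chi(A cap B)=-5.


chi(A cup B) = chi(A) + chi(B) - chi(A cap B)
= -1 + (-4) - (-5)
= 0

0


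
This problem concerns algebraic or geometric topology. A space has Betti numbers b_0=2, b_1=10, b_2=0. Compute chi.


chi = sum_k (-1)^k b_k.
= (2) + (-10) + (0)
= -8

-8


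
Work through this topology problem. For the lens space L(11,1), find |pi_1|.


pi_1(L(p,q)) = Z/pZ for any q coprime to p.
|pi_1(L(11,1))| = 11

11


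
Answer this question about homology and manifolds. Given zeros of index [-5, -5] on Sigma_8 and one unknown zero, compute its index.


Poincare-Hopf: sum of indices = chi(M).
chi(Sigma_8) = 2 - 2*8 = -14.
Sum of known indices = -10.
x = chi - (sum known) = -14 - (-10) = -4

-4


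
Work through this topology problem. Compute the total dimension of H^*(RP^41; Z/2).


H^k(RP^41; Z/2) = Z/2 for each 0 <= k <= 41.
Total dimension = 41 + 1 = 42

42


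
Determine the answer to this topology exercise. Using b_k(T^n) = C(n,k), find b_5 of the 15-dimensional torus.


By the Kunneth formula, b_k(T^n) = C(n,k).
b_5(T^15) = C(15,5).
C(15,5) = 15!/(5!*10!) = 3003

3003


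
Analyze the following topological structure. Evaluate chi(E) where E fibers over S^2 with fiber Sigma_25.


chi(S^2) = 2 (n even), chi(Sigma_25) = 2 - 2*25 = -48.
chi(E) = 2 * (-48) = -96

-96


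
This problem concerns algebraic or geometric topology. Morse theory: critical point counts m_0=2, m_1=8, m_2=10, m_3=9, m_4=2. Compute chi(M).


Morse theory: chi(M) = sum_k (-1)^k m_k where m_k = #(index-k critical points).
= (2) + (-8) + (10) + (-9) + (2) = -3

-3


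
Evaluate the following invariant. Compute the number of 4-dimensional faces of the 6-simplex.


Delta^6 has 6+1 vertices. A 4-face is a choice of 4+1 vertices.
f_4 = C(6+1, 4+1) = C(7,5) = 21

21


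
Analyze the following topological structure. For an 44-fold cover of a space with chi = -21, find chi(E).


For a finite covering: chi(E) = (number of sheets) * chi(B).
chi(E) = 44 * (-21) = -924

-924


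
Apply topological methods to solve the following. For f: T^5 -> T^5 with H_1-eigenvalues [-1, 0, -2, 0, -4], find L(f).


For a torus self-map: L(f) = det(I - A) where A acts on H_1.
L(f) = (1--1) * (1-0) * (1--2) * (1-0) * (1--4) = 2 * 1 * 3 * 1 * 5 = 30

30


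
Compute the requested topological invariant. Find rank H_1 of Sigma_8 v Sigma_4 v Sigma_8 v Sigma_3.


For a wedge X v Y: reduced H_k(X v Y) = H_k(X) + H_k(Y).
Each Sigma_g contributes b_1 = 2g.
b_1 = 16 + 8 + 16 + 6 = 46

46


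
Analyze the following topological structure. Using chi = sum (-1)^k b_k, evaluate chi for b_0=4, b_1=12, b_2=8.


chi = sum_k (-1)^k b_k.
= (4) + (-12) + (8)
= 0

0


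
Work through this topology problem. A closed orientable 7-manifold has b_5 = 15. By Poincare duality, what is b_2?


Poincare duality for closed orientable n-manifolds: b_k = b_{n-k}.
Here n = 7, so b_2 = b_5 = 15

15


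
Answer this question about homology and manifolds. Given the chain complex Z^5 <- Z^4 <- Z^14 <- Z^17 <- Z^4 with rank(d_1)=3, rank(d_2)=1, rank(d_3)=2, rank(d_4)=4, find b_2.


rank H_k = rank(ker d_k) - rank(im d_{k+1}).
rank(ker d_2) = rank(C_2) - rank(d_2) = 14 - 1 = 13.
rank(im d_{2+1}) = 2.
rank H_2 = 13 - 2 = 11

11


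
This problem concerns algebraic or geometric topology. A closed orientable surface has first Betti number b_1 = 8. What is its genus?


For a closed orientable surface: b_1 = 2g.
8 = 2g
g = 8 / 2 = 4

4


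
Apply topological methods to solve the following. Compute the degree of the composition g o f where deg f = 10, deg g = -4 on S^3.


Degree is multiplicative under composition: deg(g o f) = deg(g) * deg(f).
= -4 * 10 = -40

-40


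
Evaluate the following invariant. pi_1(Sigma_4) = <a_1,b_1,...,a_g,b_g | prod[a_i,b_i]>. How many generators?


Standard presentation: pi_1(Sigma_g) = <a_1,b_1,...,a_g,b_g | [a_1,b_1]...[a_g,b_g] = 1>.
Number of generators = 2g = 2*4 = 8

8


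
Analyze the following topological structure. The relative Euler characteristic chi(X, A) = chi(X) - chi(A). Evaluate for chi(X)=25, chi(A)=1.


Relative Euler characteristic: chi(X, A) = chi(X) - chi(A).
= 25 - (1) = 24

24


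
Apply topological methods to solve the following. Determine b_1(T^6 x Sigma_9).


pi_1(A x B) = pi_1(A) x pi_1(B); rank of abelianization = b_1.
b_1(T^6) = 6, b_1(Sigma_9) = 2*9 = 18.
b_1(product) = 6 + 18 = 24

24


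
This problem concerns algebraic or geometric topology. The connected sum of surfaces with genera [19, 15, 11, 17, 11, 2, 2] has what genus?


Genus is additive under connected sum of orientable surfaces.
g = 19 + 15 + 11 + 17 + 11 + 2 + 2 = 77

77


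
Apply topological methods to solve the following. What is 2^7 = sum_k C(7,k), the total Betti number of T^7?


b_k(T^7) = C(7,k), so the sum over k is sum_k C(7,k) = 2^7.
Total = 2^7 = 128

128


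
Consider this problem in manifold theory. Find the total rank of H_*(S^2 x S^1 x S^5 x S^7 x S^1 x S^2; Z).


Total Betti number is multiplicative under products.
Each S^d (d>=1) has total Betti number 2.
There are 6 sphere factors.
Total = 2^6 = 64

64


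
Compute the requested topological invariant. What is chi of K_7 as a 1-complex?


K_7: V = 7, E = C(7,2) = 21.
chi = V - E = 7 - 21 = -14

-14


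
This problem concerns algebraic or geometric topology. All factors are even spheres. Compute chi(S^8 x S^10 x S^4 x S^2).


chi is multiplicative: chi(X x Y) = chi(X) chi(Y).
Each even-dim sphere has chi = 2. There are 4 factors.
chi = 2^4 = 16

16


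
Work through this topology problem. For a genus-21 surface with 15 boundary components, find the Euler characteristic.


For a compact orientable surface with genus g and b boundary components: chi = 2 - 2g - b.
chi = 2 - 2*21 - 15 = 2 - 42 - 15 = -55

-55


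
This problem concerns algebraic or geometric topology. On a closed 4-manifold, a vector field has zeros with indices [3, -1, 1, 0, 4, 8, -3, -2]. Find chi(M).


Poincare-Hopf: chi(M) = sum of indices of zeros.
chi = (3) + (-1) + (1) + (0) + (4) + (8) + (-3) + (-2) = 10

10


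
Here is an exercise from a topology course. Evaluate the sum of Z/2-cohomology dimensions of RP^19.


H^k(RP^19; Z/2) = Z/2 for each 0 <= k <= 19.
Total dimension = 19 + 1 = 20

20


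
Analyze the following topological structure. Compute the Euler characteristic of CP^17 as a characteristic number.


For any closed oriented manifold, <e(TM),[M]> = chi(M).
chi(CP^17) = 17+1 = 18

18


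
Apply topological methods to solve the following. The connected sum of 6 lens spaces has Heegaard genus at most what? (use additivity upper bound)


Heegaard genus satisfies g(A#B) <= g(A) + g(B).
Each lens space has g = 1.
Upper bound: 6 * 1 = 6

6


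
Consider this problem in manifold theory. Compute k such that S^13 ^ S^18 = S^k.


S^m ^ S^n = S^{m+n}.
k = 13 + 18 = 31

31


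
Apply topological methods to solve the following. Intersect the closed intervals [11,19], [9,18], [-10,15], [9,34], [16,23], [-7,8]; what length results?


Intersection = [max(a_i), min(b_i)] = [16, 8].
Since 16 > 8, the intersection is empty.
Length = 0

0


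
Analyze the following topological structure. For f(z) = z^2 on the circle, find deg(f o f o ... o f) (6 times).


deg(f) = 2. Degree is multiplicative: deg(f^6) = (deg f)^6.
deg(f^6) = (2)^6 = 64

64


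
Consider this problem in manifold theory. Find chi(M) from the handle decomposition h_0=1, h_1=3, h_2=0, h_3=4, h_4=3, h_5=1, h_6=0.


Handles of index k contribute (-1)^k to chi (same as CW cells).
chi = (1) + (-3) + (0) + (-4) + (3) + (-1) + (0) = -4

-4


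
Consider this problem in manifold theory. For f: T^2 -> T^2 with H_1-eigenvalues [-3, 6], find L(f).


For a torus self-map: L(f) = det(I - A) where A acts on H_1.
L(f) = (1--3) * (1-6) = 4 * -5 = -20

-20


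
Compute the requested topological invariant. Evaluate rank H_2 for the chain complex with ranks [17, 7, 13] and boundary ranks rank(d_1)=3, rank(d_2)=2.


rank H_k = rank(ker d_k) - rank(im d_{k+1}).
rank(ker d_2) = rank(C_2) - rank(d_2) = 13 - 2 = 11.
rank(im d_{2+1}) = 0.
rank H_2 = 11 - 0 = 11

11


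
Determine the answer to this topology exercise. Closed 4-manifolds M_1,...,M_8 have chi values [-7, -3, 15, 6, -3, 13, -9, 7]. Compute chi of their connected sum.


For n-manifolds: chi(A#B) = chi(A) + chi(B) - chi(S^4).
chi(S^4) = 1 + (-1)^4 = 2.
chi(#) = (sum chi_i) - (8-1)*chi(S^4) = 19 - 7*2 = 5

5


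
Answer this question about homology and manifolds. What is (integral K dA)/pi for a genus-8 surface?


Gauss-Bonnet: integral K dA = 2*pi*chi(M).
chi(Sigma_8) = 2 - 2*8 = -14.
(integral K dA)/pi = 2*chi = 2*(-14) = -28

-28


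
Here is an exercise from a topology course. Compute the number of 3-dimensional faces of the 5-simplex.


Delta^5 has 5+1 vertices. A 3-face is a choice of 3+1 vertices.
f_3 = C(5+1, 3+1) = C(6,4) = 15

15


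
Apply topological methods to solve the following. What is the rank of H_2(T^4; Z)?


By the Kunneth formula, b_k(T^n) = C(n,k).
b_2(T^4) = C(4,2).
C(4,2) = 4!/(2!*2!) = 6

6


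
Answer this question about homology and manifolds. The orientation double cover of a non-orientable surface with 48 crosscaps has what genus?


chi(N_48) = 2 - 48 = -46.
Double cover: chi(Sigma_g) = 2 * chi(N_48) = 2*(-46) = -92.
2 - 2g = -92, so g = (2 - (-92))/2 = 94/2 = 47

47


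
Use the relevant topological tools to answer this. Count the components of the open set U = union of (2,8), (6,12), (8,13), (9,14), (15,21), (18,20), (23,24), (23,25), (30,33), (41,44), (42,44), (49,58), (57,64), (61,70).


Sort and merge overlapping open intervals.
Merged: (2,14), (15,21), (23,25), (30,33), (41,44), (49,70).
Number of components = 6

6


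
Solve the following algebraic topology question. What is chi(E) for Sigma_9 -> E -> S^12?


chi(S^12) = 2 (n even), chi(Sigma_9) = 2 - 2*9 = -16.
chi(E) = 2 * (-16) = -32

-32


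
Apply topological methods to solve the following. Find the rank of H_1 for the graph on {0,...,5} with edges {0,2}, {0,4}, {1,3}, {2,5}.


b_1 = E - V + (number of components).
E = 4, V = 6, components = 2.
b_1 = 4 - 6 + 2 = 0

0


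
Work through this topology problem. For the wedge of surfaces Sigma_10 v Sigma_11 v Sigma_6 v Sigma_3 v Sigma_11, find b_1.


For a wedge X v Y: reduced H_k(X v Y) = H_k(X) + H_k(Y).
Each Sigma_g contributes b_1 = 2g.
b_1 = 20 + 22 + 12 + 6 + 22 = 82

82


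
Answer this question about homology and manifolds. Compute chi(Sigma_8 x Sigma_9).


chi(Sigma_8) = 2 - 2*8 = -14
chi(Sigma_9) = 2 - 2*9 = -16
chi(product) = (-14) * (-16) = 224

224


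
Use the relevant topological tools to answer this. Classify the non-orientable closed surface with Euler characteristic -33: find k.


chi = 2 - k for closed non-orientable surfaces with k crosscaps.
-33 = 2 - k
k = 2 - (-33) = 35

35


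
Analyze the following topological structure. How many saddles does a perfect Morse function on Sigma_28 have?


A perfect Morse function has m_k = b_k.
For Sigma_28: b_0=1, b_1=2g=56, b_2=1.
Saddles m_1 = 2g = 56

56


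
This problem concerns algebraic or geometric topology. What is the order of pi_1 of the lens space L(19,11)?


pi_1(L(p,q)) = Z/pZ for any q coprime to p.
|pi_1(L(19,11))| = 19

19


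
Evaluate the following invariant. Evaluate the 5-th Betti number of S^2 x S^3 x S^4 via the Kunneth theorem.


Each S^d has Poincare polynomial 1 + t^d.
The product S^2 x S^3 x S^4 has Poincare polynomial prod(1+t^d_i).
Expanding: b_0=1, b_2=1, b_3=1, b_4=1, b_5=1, b_6=1, b_7=1, b_9=1.
b_5 = 1

1


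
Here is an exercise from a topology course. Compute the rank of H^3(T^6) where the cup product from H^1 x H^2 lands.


Cup product: H^p x H^q -> H^{p+q}; here p+q = 1+2 = 3.
rank H^k(T^n) = C(n,k).
C(6,3) = 20

20


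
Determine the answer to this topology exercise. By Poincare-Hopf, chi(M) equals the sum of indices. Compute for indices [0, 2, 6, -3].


Poincare-Hopf: chi(M) = sum of indices of zeros.
chi = (0) + (2) + (6) + (-3) = 5

5


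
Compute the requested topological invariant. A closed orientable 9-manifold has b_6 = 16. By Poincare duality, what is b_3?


Poincare duality for closed orientable n-manifolds: b_k = b_{n-k}.
Here n = 9, so b_3 = b_6 = 16

16


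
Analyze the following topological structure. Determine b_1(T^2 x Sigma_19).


pi_1(A x B) = pi_1(A) x pi_1(B); rank of abelianization = b_1.
b_1(T^2) = 2, b_1(Sigma_19) = 2*19 = 38.
b_1(product) = 2 + 38 = 40

40


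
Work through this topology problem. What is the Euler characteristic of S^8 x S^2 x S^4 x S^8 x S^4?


chi is multiplicative: chi(X x Y) = chi(X) chi(Y).
Each even-dim sphere has chi = 2. There are 5 factors.
chi = 2^5 = 32

32


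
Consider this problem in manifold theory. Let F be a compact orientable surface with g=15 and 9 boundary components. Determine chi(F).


For a compact orientable surface with genus g and b boundary components: chi = 2 - 2g - b.
chi = 2 - 2*15 - 9 = 2 - 30 - 9 = -37

-37


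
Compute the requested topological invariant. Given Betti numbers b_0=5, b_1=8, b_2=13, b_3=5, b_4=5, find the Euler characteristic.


chi = sum_k (-1)^k b_k.
= (5) + (-8) + (13) + (-5) + (5)
= 10

10


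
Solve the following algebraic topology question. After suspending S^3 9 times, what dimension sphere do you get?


Each suspension raises dimension by 1: Sigma S^n = S^{n+1}.
Sigma^9 S^3 = S^{3+9} = S^12

12


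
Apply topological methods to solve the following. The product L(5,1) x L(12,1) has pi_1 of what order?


pi_1(X x Y) = pi_1(X) x pi_1(Y).
pi_1(L(5,1)) = Z/5, pi_1(L(12,1)) = Z/12.
|Z/5 x Z/12| = 5 * 12 = 60

60
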